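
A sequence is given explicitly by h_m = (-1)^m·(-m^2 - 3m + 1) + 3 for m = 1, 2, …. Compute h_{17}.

342

(-1)^17 = -1; -m^2 - 3m + 1 at m=17 is -339; so h_{17} = 342.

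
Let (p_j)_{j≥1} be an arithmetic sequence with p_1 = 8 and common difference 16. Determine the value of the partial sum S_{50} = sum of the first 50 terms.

p_j = 8 + (j - 1)·16.
p_{50} = 792; S = 50·(8 + 792)/2 = 20000.

20000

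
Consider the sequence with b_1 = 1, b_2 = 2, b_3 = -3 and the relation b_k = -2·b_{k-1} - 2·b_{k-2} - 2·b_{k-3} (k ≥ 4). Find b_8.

8

Step forward from the initial values:
b_4 = 0, b_5 = 2, b_6 = 2, b_7 = -8, b_8 = 8.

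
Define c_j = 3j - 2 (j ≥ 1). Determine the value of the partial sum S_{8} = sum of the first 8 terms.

Over j = 1..8: Σj = 36.
Total = (3)·36 + (-2)·8 = 92.

92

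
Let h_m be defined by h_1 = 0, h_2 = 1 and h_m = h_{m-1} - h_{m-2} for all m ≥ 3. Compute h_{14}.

Iterate the recurrence:
h_3 = 1, h_4 = 0, h_5 = -1, …, h_{11} = -1, h_{12} = -1, h_{13} = 0, h_{14} = 1.

1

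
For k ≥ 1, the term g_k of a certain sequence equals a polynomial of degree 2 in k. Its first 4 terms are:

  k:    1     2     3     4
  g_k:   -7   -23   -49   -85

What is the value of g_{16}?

1st diffs: -16, -26, -36.
2nd diffs: -10, -10 (constant).
Newton forward-difference form: g_k = -7 + (-16)·C(k-1,1) + (-10)·C(k-1,2).
At k = 16: k-1 = 15, so g_{16} = -7 - 240 - 1050 = -1297.

-1297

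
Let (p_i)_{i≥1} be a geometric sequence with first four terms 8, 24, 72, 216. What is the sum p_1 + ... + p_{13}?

Common ratio r = 3.
p_i = 8·3^(i-1).
S = 8·(3^13 - 1)/(3 - 1) = 8·(1594323 - 1)/(2) = 6377288.

6377288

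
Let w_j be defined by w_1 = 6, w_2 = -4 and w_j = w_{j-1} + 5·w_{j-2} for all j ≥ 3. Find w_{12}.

Applying the relation repeatedly:
w_3 = 26;  w_4 = 6;  w_5 = 136;  w_6 = 166;  w_7 = 846;  w_8 = 1676;  w_9 = 5906;  w_{10} = 14286;  w_{11} = 43816;  w_{12} = 115246.

115246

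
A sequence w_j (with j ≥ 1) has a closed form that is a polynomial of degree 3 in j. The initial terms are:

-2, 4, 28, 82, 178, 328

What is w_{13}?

1st diffs: 6, 24, 54, 96, 150.
2nd diffs: 18, 30, 42, 54.
3rd diffs: 12, 12, 12 (constant).
Newton forward-difference form: w_j = -2 + 6·C(j-1,1) + 18·C(j-1,2) + 12·C(j-1,3).
At j = 13: j-1 = 12, so w_{13} = -2 + 72 + 1188 + 2640 = 3898.

3898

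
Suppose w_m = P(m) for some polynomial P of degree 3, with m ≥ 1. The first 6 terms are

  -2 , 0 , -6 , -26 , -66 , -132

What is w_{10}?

1st diffs: 2, -6, -20, -40, -66.
2nd diffs: -8, -14, -20, -26.
3rd diffs: -6, -6, -6 (constant).
So w_m = -m^3 + 2m^2 + 3m - 6.
Evaluating at m = 10 gives w_{10} = -776.

-776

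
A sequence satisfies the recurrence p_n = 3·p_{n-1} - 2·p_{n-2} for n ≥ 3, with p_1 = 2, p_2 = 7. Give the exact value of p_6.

157

Step forward from the initial values:
p_3 = 17, p_4 = 37, p_5 = 77, p_6 = 157.
(Characteristic roots are 2 and 1.)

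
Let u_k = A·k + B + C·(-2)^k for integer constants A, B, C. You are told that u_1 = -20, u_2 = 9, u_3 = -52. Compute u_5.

At k = 1, 2, 3: A + B - 2C = -20; 2A + B + 4C = 9; 3A + B - 8C = -52.
Subtracting the first from the second: A + 6C = 29.
Subtracting the second from the third: A - 12C = -61.
Solving: C = 5, A = -1, then B = -9.
So u_k = -1·k + (-9) + 5·(-2)^k; at k=5 this is -174.

-174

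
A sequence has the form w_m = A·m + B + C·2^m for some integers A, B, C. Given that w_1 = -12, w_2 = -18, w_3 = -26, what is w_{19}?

-524370

At m = 1, 2, 3: A + B + 2C = -12; 2A + B + 4C = -18; 3A + B + 8C = -26.
Subtracting the first from the second: A + 2C = -6.
Subtracting the second from the third: A + 4C = -8.
Solving: C = -1, A = -4, then B = -6.
Therefore w_{19} = -76 + (-6) + (-1)·524288 = -524370.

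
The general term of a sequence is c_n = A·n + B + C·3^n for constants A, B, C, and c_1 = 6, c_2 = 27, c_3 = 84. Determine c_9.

59070

Write the equations: A + B + 3C = 6; 2A + B + 9C = 27; 3A + B + 27C = 84.
Subtracting the first from the second: A + 6C = 21.
Subtracting the second from the third: A + 18C = 57.
Solving: C = 3, A = 3, then B = -6.
So c_n = 3·n + (-6) + 3·3^n; at n=9 this is 59070.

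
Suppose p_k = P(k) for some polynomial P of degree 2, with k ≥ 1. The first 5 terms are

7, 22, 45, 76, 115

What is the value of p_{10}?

1st diffs: 15, 23, 31, 39.
2nd diffs: 8, 8, 8 (constant).
Newton forward-difference form: p_k = 7 + 15·C(k-1,1) + 8·C(k-1,2).
At k = 10: k-1 = 9, so p_{10} = 7 + 135 + 288 = 430.

430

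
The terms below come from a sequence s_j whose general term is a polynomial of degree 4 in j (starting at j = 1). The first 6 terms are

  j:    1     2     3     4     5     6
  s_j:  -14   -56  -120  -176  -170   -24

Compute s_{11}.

1st diffs: -42, -64, -56, 6, 146.
2nd diffs: -22, 8, 62, 140.
3rd diffs: 30, 54, 78.
4th diffs: 24, 24 (constant).
Newton forward-difference form: s_j = -14 + (-42)·C(j-1,1) + (-22)·C(j-1,2) + 30·C(j-1,3) + 24·C(j-1,4).
At j = 11: j-1 = 10, so s_{11} = -14 - 420 - 990 + 3600 + 5040 = 7216.

7216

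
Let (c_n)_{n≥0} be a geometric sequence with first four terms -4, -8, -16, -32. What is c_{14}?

Common ratio r = 2.
c_n = (-4)·2^(n-0).
c_{14} = (-4)·2^14 = -65536.

-65536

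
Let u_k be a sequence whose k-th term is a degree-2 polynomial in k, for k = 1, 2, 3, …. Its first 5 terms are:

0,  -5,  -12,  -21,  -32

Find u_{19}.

1st diffs: -5, -7, -9, -11.
2nd diffs: -2, -2, -2 (constant).
Newton forward-difference form: u_k = (-5)·C(k-1,1) + (-2)·C(k-1,2).
At k = 19: k-1 = 18, so u_{19} = -90 - 306 = -396.

-396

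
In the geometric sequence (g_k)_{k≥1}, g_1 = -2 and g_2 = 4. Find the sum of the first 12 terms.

2730

Common ratio r = -2.
g_k = (-2)·(-2)^(k-1).
S = (-2)·((-2)^12 - 1)/(-2 - 1) = (-2)·(4096 - 1)/(-3) = 2730.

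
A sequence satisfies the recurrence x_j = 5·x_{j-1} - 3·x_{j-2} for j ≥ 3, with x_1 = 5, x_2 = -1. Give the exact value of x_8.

x_3 = -20, x_4 = -97, x_5 = -425, x_6 = -1834, x_7 = -7895, x_8 = -33973.

-33973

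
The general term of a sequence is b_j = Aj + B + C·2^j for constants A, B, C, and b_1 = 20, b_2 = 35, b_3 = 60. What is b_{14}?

The three given values yield: A + B + 2C = 20; 2A + B + 4C = 35; 3A + B + 8C = 60.
Subtracting the first from the second: A + 2C = 15.
Subtracting the second from the third: A + 4C = 25.
Solving: C = 5, A = 5, then B = 5.
Therefore b_{14} = 70 + 5 + 5·16384 = 81995.

81995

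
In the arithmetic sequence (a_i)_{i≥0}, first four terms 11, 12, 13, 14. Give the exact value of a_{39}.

Common difference d = 1.
a_i = 11 + (i - 0)·1.
a_{39} = 11 + 39·1 = 50.

50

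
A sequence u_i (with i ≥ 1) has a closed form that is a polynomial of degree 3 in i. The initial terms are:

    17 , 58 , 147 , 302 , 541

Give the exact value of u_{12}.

6078

1st diffs: 41, 89, 155, 239.
2nd diffs: 48, 66, 84.
3rd diffs: 18, 18 (constant).
So u_i = 3i^3 + 6i^2 + 2i + 6.
Evaluating at i = 12 gives u_{12} = 6078.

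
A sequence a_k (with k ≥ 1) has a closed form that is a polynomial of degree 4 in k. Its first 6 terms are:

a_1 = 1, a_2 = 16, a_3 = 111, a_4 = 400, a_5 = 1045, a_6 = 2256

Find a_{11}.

1st diffs: 15, 95, 289, 645, 1211.
2nd diffs: 80, 194, 356, 566.
3rd diffs: 114, 162, 210.
4th diffs: 48, 48 (constant).
So a_k = 2k^4 - k^3 - 4k^2 + 4k.
Evaluating at k = 11 gives a_{11} = 27511.

27511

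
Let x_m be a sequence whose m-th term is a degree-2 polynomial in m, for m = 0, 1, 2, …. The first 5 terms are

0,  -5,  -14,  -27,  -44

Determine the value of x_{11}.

1st diffs: -5, -9, -13, -17.
2nd diffs: -4, -4, -4 (constant).
Newton forward-difference form: x_m = (-5)·C(m,1) + (-4)·C(m,2).
At m = 11: m = 11, so x_{11} = -55 - 220 = -275.

-275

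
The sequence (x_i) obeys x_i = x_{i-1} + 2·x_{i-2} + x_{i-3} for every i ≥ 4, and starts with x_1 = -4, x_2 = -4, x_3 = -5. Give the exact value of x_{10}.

-1477

Step forward from the initial values:
x_4 = -17;  x_5 = -31;  x_6 = -70;  x_7 = -149;  x_8 = -320;  x_9 = -688;  x_{10} = -1477.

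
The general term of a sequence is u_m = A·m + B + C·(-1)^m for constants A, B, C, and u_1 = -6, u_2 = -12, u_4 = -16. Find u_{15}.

Plug in m = 1, 2, 4: A + B - C = -6; 2A + B + C = -12; 4A + B + C = -16.
Subtracting the first from the second: A + 2C = -6.
Subtracting the second from the third: 2A = -4.
Solving: C = -2, A = -2, then B = -6.
Therefore u_{15} = -30 + (-6) + (-2)·(-1) = -34.

-34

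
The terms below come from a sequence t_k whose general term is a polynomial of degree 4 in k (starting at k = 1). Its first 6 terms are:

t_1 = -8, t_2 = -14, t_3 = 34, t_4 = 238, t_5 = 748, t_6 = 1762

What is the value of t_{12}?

1st diffs: -6, 48, 204, 510, 1014.
2nd diffs: 54, 156, 306, 504.
3rd diffs: 102, 150, 198.
4th diffs: 48, 48 (constant).
Newton forward-difference form: t_k = -8 + (-6)·C(k-1,1) + 54·C(k-1,2) + 102·C(k-1,3) + 48·C(k-1,4).
At k = 12: k-1 = 11, so t_{12} = -8 - 66 + 2970 + 16830 + 15840 = 35566.

35566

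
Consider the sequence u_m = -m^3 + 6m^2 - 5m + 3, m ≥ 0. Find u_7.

-81

u_7 = -1·7^3 + 6·7^2 - 5·7 + 3 = -81.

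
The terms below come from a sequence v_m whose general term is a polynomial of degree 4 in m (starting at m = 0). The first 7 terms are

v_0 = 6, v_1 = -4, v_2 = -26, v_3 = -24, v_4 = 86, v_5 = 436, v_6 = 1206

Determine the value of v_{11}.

1st diffs: -10, -22, 2, 110, 350, 770.
2nd diffs: -12, 24, 108, 240, 420.
3rd diffs: 36, 84, 132, 180.
4th diffs: 48, 48, 48 (constant).
So v_m = 2m^4 - 6m^3 - 2m^2 - 4m + 6.
Evaluating at m = 11 gives v_{11} = 21016.

21016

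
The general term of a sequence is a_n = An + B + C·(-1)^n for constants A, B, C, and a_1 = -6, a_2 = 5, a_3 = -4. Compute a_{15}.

Write the equations: A + B - C = -6; 2A + B + C = 5; 3A + B - C = -4.
Subtracting the first from the second: A + 2C = 11.
Subtracting the second from the third: A - 2C = -9.
Solving: C = 5, A = 1, then B = -2.
Hence a_{15} = 1·15 + (-2) + 5·(-1) = 8.

8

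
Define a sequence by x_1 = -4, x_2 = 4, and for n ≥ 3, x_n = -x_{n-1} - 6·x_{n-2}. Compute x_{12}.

-48620

Iterate the recurrence:
x_3 = 20, x_4 = -44, x_5 = -76, x_6 = 340, x_7 = 116, x_8 = -2156, x_9 = 1460, x_{10} = 11476, x_{11} = -20236, x_{12} = -48620.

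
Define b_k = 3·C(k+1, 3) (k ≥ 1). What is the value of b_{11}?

660

C(12, 3) = 220, so b_{11} = 660.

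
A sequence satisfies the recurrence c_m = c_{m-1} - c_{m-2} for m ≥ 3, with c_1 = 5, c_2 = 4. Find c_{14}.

4

Step forward from the initial values:
c_3 = -1, c_4 = -5, c_5 = -4, …, c_{11} = -4, c_{12} = 1, c_{13} = 5, c_{14} = 4.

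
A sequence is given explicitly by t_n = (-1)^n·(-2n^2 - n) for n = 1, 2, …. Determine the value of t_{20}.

-820

(-1)^20 = 1; -2n^2 - n at n=20 is -820; so t_{20} = -820.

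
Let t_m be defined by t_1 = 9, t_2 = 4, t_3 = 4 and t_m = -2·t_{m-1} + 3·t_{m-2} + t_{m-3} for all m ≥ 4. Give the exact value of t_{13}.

Iterate the recurrence:
t_4 = 13  t_5 = -10  t_6 = 63  t_7 = -143  t_8 = 465  t_9 = -1296  t_{10} = 3844  t_{11} = -11111  t_{12} = 32458  t_{13} = -94405.

-94405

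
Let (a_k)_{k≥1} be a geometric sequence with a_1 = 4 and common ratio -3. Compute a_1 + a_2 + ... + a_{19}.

a_k = 4·(-3)^(k-1).
S = 4·((-3)^19 - 1)/(-3 - 1) = 4·(-1162261467 - 1)/(-4) = 1162261468.

1162261468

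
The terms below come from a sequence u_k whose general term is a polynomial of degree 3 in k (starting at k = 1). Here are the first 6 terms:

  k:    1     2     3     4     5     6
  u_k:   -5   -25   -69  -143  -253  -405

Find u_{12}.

-2535

1st diffs: -20, -44, -74, -110, -152.
2nd diffs: -24, -30, -36, -42.
3rd diffs: -6, -6, -6 (constant).
Newton forward-difference form: u_k = -5 + (-20)·C(k-1,1) + (-24)·C(k-1,2) + (-6)·C(k-1,3).
At k = 12: k-1 = 11, so u_{12} = -5 - 220 - 1320 - 990 = -2535.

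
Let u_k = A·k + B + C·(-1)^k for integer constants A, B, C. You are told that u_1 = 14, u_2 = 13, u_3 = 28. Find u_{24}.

167

The three given values yield: A + B - C = 14; 2A + B + C = 13; 3A + B - C = 28.
Subtracting the first from the second: A + 2C = -1.
Subtracting the second from the third: A - 2C = 15.
Solving: C = -4, A = 7, then B = 3.
Hence u_{24} = 7·24 + 3 + (-4)·1 = 167.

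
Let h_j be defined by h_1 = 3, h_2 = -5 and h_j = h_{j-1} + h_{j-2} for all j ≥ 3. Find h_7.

-25

h_3 = -2, h_4 = -7, h_5 = -9, h_6 = -16, h_7 = -25.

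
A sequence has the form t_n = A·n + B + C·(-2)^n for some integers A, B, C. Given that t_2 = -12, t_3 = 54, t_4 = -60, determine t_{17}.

Write the equations: 2A + B + 4C = -12; 3A + B - 8C = 54; 4A + B + 16C = -60.
Subtracting the first from the second: A - 12C = 66.
Subtracting the second from the third: A + 24C = -114.
Solving: C = -5, A = 6, then B = -4.
Therefore t_{17} = 102 + (-4) + (-5)·(-131072) = 655458.

655458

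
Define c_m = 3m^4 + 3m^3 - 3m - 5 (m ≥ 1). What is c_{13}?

92230

c_{13} = 3·13^4 + 3·13^3 - 3·13 - 5 = 92230.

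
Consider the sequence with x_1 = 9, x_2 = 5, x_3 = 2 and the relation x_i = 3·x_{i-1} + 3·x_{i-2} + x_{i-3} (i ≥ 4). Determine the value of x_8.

Iterate the recurrence:
x_4 = 30, x_5 = 101, x_6 = 395, x_7 = 1518, x_8 = 5840.

5840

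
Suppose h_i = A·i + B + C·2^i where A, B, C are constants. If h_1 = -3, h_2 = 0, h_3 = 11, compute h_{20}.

Write the equations: A + B + 2C = -3; 2A + B + 4C = 0; 3A + B + 8C = 11.
Subtracting the first from the second: A + 2C = 3.
Subtracting the second from the third: A + 4C = 11.
Solving: C = 4, A = -5, then B = -6.
So h_i = -5·i + (-6) + 4·2^i; at i=20 this is 4194198.

4194198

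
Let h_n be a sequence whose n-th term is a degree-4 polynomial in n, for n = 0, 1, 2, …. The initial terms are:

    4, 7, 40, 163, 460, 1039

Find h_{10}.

1st diffs: 3, 33, 123, 297, 579.
2nd diffs: 30, 90, 174, 282.
3rd diffs: 60, 84, 108.
4th diffs: 24, 24 (constant).
So h_n = n^4 + 4n^3 - 4n^2 + 2n + 4.
Evaluating at n = 10 gives h_{10} = 13624.

13624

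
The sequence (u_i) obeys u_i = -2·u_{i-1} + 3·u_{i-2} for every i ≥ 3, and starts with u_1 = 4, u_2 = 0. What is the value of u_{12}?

-177144

Applying the relation repeatedly:
u_3 = 12;  u_4 = -24;  u_5 = 84;  u_6 = -240;  u_7 = 732;  u_8 = -2184;  u_9 = 6564;  u_{10} = -19680;  u_{11} = 59052;  u_{12} = -177144.
(Characteristic roots are 1 and -3.)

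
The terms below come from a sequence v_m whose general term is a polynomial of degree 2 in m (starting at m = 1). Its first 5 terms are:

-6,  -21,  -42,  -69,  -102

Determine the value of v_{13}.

1st diffs: -15, -21, -27, -33.
2nd diffs: -6, -6, -6 (constant).
So v_m = -3m^2 - 6m + 3.
Evaluating at m = 13 gives v_{13} = -582.

-582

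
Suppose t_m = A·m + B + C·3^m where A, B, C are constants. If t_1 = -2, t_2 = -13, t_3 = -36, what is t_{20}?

Write the equations: A + B + 3C = -2; 2A + B + 9C = -13; 3A + B + 27C = -36.
Subtracting the first from the second: A + 6C = -11.
Subtracting the second from the third: A + 18C = -23.
Solving: C = -1, A = -5, then B = 6.
So t_m = -5·m + 6 + (-1)·3^m; at m=20 this is -3486784495.

-3486784495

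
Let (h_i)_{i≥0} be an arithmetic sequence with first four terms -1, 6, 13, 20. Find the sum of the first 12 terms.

Common difference d = 7.
h_i = -1 + (i - 0)·7.
h_{11} = 76; S = 12·(-1 + 76)/2 = 450.

450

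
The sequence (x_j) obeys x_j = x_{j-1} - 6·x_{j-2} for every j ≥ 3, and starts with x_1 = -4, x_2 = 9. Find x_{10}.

Applying the relation repeatedly:
x_3 = 33, x_4 = -21, x_5 = -219, x_6 = -93, x_7 = 1221, x_8 = 1779, x_9 = -5547, x_{10} = -16221.

-16221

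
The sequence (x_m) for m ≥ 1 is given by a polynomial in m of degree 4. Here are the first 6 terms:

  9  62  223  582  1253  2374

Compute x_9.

10177

1st diffs: 53, 161, 359, 671, 1121.
2nd diffs: 108, 198, 312, 450.
3rd diffs: 90, 114, 138.
4th diffs: 24, 24 (constant).
Newton forward-difference form: x_m = 9 + 53·C(m-1,1) + 108·C(m-1,2) + 90·C(m-1,3) + 24·C(m-1,4).
At m = 9: m-1 = 8, so x_9 = 9 + 424 + 3024 + 5040 + 1680 = 10177.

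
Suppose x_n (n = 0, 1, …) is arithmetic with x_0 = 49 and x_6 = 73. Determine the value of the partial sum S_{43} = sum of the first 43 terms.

5719

Common difference d = (73 - 49) / (6 - 0) = 4.
x_n = 49 + (n - 0)·4.
x_{42} = 217; S = 43·(49 + 217)/2 = 5719.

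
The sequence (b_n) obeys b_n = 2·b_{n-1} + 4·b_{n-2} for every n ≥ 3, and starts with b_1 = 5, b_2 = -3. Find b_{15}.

9822208

b_3 = 14;  b_4 = 16;  b_5 = 88;  …;  b_{12} = 289792;  b_{13} = 937984;  b_{14} = 3035136;  b_{15} = 9822208.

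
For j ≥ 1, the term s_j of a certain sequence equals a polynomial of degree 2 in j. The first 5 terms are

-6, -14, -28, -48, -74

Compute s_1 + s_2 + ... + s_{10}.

1st diffs: -8, -14, -20, -26.
2nd diffs: -6, -6, -6 (constant).
Newton forward-difference form: s_j = -6 + (-8)·C(j-1,1) + (-6)·C(j-1,2).
Continuing: …, -106, -144, -188, -238, …, s_{10} = -294.
Summing j = 1..10 (10 terms) gives -1140.

-1140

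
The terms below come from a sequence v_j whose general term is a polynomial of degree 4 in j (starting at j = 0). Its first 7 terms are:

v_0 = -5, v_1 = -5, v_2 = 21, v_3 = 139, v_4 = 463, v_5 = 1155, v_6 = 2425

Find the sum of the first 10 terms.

29026

1st diffs: 0, 26, 118, 324, 692, 1270.
2nd diffs: 26, 92, 206, 368, 578.
3rd diffs: 66, 114, 162, 210.
4th diffs: 48, 48, 48 (constant).
Newton forward-difference form: v_j = -5 + 26·C(j,2) + 66·C(j,3) + 48·C(j,4).
Continuing: 4531, 7779, 12523.
Summing j = 0..9 (10 terms) gives 29026.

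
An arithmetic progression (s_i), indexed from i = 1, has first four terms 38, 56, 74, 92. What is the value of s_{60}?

Common difference d = 18.
s_i = 38 + (i - 1)·18.
s_{60} = 38 + 59·18 = 1100.

1100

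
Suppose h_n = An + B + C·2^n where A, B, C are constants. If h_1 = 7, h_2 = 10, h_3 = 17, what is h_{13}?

16375

The three given values yield: A + B + 2C = 7; 2A + B + 4C = 10; 3A + B + 8C = 17.
Subtracting the first from the second: A + 2C = 3.
Subtracting the second from the third: A + 4C = 7.
Solving: C = 2, A = -1, then B = 4.
Therefore h_{13} = -13 + 4 + 2·8192 = 16375.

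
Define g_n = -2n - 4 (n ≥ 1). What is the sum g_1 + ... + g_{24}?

-696

Over n = 1..24: Σn = 300.
Total = (-2)·300 + (-4)·24 = -696.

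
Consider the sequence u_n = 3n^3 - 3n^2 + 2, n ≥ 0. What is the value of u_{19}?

u_{19} = 3·19^3 - 3·19^2 + 2 = 19496.

19496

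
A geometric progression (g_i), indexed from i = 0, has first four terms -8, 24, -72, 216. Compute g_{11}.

Common ratio r = -3.
g_i = (-8)·(-3)^(i-0).
g_{11} = (-8)·(-3)^11 = 1417176.

1417176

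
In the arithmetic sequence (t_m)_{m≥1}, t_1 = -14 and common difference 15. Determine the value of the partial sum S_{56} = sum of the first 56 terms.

t_m = -14 + (m - 1)·15.
t_{56} = 811; S = 56·(-14 + 811)/2 = 22316.

22316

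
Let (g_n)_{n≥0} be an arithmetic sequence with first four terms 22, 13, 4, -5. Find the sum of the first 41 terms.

Common difference d = -9.
g_n = 22 + (n - 0)·(-9).
g_{40} = -338; S = 41·(22 + (-338))/2 = -6478.

-6478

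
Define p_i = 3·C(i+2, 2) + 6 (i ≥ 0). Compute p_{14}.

C(16, 2) = 120, so p_{14} = 366.

366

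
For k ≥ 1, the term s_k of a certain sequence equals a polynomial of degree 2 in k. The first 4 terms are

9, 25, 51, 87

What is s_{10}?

513

1st diffs: 16, 26, 36.
2nd diffs: 10, 10 (constant).
Newton forward-difference form: s_k = 9 + 16·C(k-1,1) + 10·C(k-1,2).
At k = 10: k-1 = 9, so s_{10} = 9 + 144 + 360 = 513.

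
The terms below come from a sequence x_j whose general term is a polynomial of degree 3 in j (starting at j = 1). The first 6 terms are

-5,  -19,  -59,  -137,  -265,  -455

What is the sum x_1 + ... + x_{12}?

1st diffs: -14, -40, -78, -128, -190.
2nd diffs: -26, -38, -50, -62.
3rd diffs: -12, -12, -12 (constant).
Newton forward-difference form: x_j = -5 + (-14)·C(j-1,1) + (-26)·C(j-1,2) + (-12)·C(j-1,3).
Continuing: …, -719, -1069, -1517, -2075, …, x_{12} = -3569.
Summing j = 1..12 (12 terms) gives -12644.

-12644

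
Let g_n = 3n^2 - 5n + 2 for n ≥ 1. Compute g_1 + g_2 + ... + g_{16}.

Over n = 1..16: Σn = 136, Σn² = 1496.
Total = (3)·1496 + (-5)·136 + (2)·16 = 3840.

3840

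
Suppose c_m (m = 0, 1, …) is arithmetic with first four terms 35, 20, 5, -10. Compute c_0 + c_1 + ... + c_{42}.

-12040

Common difference d = -15.
c_m = 35 + (m - 0)·(-15).
c_{42} = -595; S = 43·(35 + (-595))/2 = -12040.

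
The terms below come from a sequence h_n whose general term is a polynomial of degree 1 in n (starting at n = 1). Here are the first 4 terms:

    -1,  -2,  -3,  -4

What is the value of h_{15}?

-15

1st diffs: -1, -1, -1 (constant).
So h_n = -n.
Evaluating at n = 15 gives h_{15} = -15.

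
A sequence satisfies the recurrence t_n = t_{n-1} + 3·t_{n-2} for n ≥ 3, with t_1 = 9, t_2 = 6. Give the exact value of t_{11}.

Iterate the recurrence:
t_3 = 33, t_4 = 51, t_5 = 150, t_6 = 303, t_7 = 753, t_8 = 1662, t_9 = 3921, t_{10} = 8907, t_{11} = 20670.

20670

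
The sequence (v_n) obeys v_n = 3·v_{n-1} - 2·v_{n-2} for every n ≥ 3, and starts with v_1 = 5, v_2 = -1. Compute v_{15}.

Compute successive terms:
v_3 = -13, v_4 = -37, v_5 = -85, …, v_{12} = -12277, v_{13} = -24565, v_{14} = -49141, v_{15} = -98293.
(Characteristic roots are 2 and 1.)

-98293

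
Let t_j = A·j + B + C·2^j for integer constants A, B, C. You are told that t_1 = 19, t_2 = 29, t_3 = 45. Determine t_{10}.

At j = 1, 2, 3: A + B + 2C = 19; 2A + B + 4C = 29; 3A + B + 8C = 45.
Subtracting the first from the second: A + 2C = 10.
Subtracting the second from the third: A + 4C = 16.
Solving: C = 3, A = 4, then B = 9.
Hence t_{10} = 4·10 + 9 + 3·1024 = 3121.

3121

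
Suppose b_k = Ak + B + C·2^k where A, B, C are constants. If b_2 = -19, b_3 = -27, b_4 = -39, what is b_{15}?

-32835

At k = 2, 3, 4: 2A + B + 4C = -19; 3A + B + 8C = -27; 4A + B + 16C = -39.
Subtracting the first from the second: A + 4C = -8.
Subtracting the second from the third: A + 8C = -12.
Solving: C = -1, A = -4, then B = -7.
So b_k = -4·k + (-7) + (-1)·2^k; at k=15 this is -32835.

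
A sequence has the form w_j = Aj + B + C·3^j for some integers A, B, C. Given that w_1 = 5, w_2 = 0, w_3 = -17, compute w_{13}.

At j = 1, 2, 3: A + B + 3C = 5; 2A + B + 9C = 0; 3A + B + 27C = -17.
Subtracting the first from the second: A + 6C = -5.
Subtracting the second from the third: A + 18C = -17.
Solving: C = -1, A = 1, then B = 7.
So w_j = 1·j + 7 + (-1)·3^j; at j=13 this is -1594303.

-1594303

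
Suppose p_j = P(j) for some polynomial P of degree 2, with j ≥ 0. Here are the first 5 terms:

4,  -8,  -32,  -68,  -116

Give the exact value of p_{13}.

1st diffs: -12, -24, -36, -48.
2nd diffs: -12, -12, -12 (constant).
Newton forward-difference form: p_j = 4 + (-12)·C(j,1) + (-12)·C(j,2).
At j = 13: j = 13, so p_{13} = 4 - 156 - 936 = -1088.

-1088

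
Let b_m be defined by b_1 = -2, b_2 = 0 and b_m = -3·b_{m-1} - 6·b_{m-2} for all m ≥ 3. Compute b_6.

108

Iterate the recurrence:
b_3 = 12; b_4 = -36; b_5 = 36; b_6 = 108.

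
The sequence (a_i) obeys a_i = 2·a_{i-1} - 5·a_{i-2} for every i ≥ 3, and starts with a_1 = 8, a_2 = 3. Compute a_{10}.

Step forward from the initial values:
a_3 = -34;  a_4 = -83;  a_5 = 4;  a_6 = 423;  a_7 = 826;  a_8 = -463;  a_9 = -5056;  a_{10} = -7797.

-7797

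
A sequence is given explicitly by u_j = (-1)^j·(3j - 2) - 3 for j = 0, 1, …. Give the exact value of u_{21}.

-64

(-1)^21 = -1; 3j - 2 at j=21 is 61; so u_{21} = -64.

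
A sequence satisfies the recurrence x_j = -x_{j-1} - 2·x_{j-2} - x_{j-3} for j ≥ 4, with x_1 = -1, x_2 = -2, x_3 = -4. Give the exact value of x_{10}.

Compute successive terms:
x_4 = 9  x_5 = 1  x_6 = -15  x_7 = 4  x_8 = 25  x_9 = -18  x_{10} = -36.

-36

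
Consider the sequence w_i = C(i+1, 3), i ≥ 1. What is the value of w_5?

C(6, 3) = 20, so w_5 = 20.

20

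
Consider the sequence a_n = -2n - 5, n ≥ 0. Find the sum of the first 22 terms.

-572

Over n = 0..21: Σn = 231.
Total = (-2)·231 + (-5)·22 = -572.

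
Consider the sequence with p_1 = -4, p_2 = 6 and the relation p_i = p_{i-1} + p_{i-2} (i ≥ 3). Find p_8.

Iterate the recurrence:
p_3 = 2;  p_4 = 8;  p_5 = 10;  p_6 = 18;  p_7 = 28;  p_8 = 46.

46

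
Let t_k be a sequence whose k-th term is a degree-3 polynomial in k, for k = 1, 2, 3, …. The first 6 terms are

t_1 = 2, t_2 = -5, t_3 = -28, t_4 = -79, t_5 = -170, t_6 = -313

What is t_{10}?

-1645

1st diffs: -7, -23, -51, -91, -143.
2nd diffs: -16, -28, -40, -52.
3rd diffs: -12, -12, -12 (constant).
So t_k = -2k^3 + 4k^2 - 5k + 5.
Evaluating at k = 10 gives t_{10} = -1645.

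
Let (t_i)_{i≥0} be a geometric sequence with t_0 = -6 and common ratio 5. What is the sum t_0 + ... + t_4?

-4686

t_i = (-6)·5^(i-0).
S = (-6)·(5^5 - 1)/(5 - 1) = (-6)·(3125 - 1)/(4) = -4686.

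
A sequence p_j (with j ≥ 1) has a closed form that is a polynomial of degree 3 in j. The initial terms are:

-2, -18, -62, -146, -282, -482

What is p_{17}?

1st diffs: -16, -44, -84, -136, -200.
2nd diffs: -28, -40, -52, -64.
3rd diffs: -12, -12, -12 (constant).
So p_j = -2j^3 - 2j^2 + 4j - 2.
Evaluating at j = 17 gives p_{17} = -10338.

-10338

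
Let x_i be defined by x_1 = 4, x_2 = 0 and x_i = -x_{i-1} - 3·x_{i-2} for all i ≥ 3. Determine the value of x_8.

Step forward from the initial values:
x_3 = -12; x_4 = 12; x_5 = 24; x_6 = -60; x_7 = -12; x_8 = 192.

192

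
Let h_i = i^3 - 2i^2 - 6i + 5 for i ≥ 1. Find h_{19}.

h_{19} = 1·19^3 - 2·19^2 - 6·19 + 5 = 6028.

6028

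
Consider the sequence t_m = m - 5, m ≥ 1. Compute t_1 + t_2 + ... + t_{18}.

Over m = 1..18: Σm = 171.
Total = (1)·171 + (-5)·18 = 81.

81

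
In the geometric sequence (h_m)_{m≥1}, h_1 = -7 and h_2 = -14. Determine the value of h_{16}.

-229376

Common ratio r = 2.
h_m = (-7)·2^(m-1).
h_{16} = (-7)·2^15 = -229376.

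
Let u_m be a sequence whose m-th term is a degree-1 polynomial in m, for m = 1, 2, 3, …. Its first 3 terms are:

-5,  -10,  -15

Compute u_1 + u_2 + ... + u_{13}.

-455

1st diffs: -5, -5 (constant).
So u_m = -5m.
Continuing: …, -20, -25, -30, -35, …, u_{13} = -65.
Summing m = 1..13 (13 terms) gives -455.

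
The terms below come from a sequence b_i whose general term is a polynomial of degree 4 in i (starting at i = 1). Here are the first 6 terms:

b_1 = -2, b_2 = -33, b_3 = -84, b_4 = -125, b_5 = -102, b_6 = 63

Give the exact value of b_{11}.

7428

1st diffs: -31, -51, -41, 23, 165.
2nd diffs: -20, 10, 64, 142.
3rd diffs: 30, 54, 78.
4th diffs: 24, 24 (constant).
Newton forward-difference form: b_i = -2 + (-31)·C(i-1,1) + (-20)·C(i-1,2) + 30·C(i-1,3) + 24·C(i-1,4).
At i = 11: i-1 = 10, so b_{11} = -2 - 310 - 900 + 3600 + 5040 = 7428.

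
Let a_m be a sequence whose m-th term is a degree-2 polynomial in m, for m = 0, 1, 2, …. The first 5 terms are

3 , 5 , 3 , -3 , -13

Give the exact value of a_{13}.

-283

1st diffs: 2, -2, -6, -10.
2nd diffs: -4, -4, -4 (constant).
Newton forward-difference form: a_m = 3 + 2·C(m,1) + (-4)·C(m,2).
At m = 13: m = 13, so a_{13} = 3 + 26 - 312 = -283.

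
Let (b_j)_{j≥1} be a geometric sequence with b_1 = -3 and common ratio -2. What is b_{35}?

b_j = (-3)·(-2)^(j-1).
b_{35} = (-3)·(-2)^34 = -51539607552.

-51539607552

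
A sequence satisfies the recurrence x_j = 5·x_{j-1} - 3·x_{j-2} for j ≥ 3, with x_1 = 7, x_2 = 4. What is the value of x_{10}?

Iterate the recurrence:
x_3 = -1  x_4 = -17  x_5 = -82  x_6 = -359  x_7 = -1549  x_8 = -6668  x_9 = -28693  x_{10} = -123461.

-123461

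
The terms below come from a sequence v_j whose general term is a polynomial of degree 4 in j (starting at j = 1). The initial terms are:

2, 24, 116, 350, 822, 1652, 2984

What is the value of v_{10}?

11792

1st diffs: 22, 92, 234, 472, 830, 1332.
2nd diffs: 70, 142, 238, 358, 502.
3rd diffs: 72, 96, 120, 144.
4th diffs: 24, 24, 24 (constant).
Newton forward-difference form: v_j = 2 + 22·C(j-1,1) + 70·C(j-1,2) + 72·C(j-1,3) + 24·C(j-1,4).
At j = 10: j-1 = 9, so v_{10} = 2 + 198 + 2520 + 6048 + 3024 = 11792.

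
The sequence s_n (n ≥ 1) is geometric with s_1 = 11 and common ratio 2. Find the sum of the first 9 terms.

5621

s_n = 11·2^(n-1).
S = 11·(2^9 - 1)/(2 - 1) = 11·(512 - 1)/(1) = 5621.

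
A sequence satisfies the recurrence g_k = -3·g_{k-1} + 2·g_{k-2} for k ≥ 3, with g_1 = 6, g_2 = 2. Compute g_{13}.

1383414

Compute successive terms:
g_3 = 6, g_4 = -14, g_5 = 54, …, g_{10} = -30622, g_{11} = 109062, g_{12} = -388430, g_{13} = 1383414.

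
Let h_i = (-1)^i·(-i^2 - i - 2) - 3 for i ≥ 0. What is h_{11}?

(-1)^11 = -1; -i^2 - i - 2 at i=11 is -134; so h_{11} = 131.

131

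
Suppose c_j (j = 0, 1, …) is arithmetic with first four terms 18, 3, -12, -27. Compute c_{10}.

-132

Common difference d = -15.
c_j = 18 + (j - 0)·(-15).
c_{10} = 18 + 10·(-15) = -132.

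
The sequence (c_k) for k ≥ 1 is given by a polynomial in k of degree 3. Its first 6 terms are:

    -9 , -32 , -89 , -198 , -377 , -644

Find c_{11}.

1st diffs: -23, -57, -109, -179, -267.
2nd diffs: -34, -52, -70, -88.
3rd diffs: -18, -18, -18 (constant).
Newton forward-difference form: c_k = -9 + (-23)·C(k-1,1) + (-34)·C(k-1,2) + (-18)·C(k-1,3).
At k = 11: k-1 = 10, so c_{11} = -9 - 230 - 1530 - 2160 = -3929.

-3929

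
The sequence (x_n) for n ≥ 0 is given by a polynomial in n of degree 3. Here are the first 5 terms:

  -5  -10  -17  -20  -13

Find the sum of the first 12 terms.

2140

1st diffs: -5, -7, -3, 7.
2nd diffs: -2, 4, 10.
3rd diffs: 6, 6 (constant).
Newton forward-difference form: x_n = -5 + (-5)·C(n,1) + (-2)·C(n,2) + 6·C(n,3).
Continuing: …, 10, 55, 128, 235, …, x_{11} = 820.
Summing n = 0..11 (12 terms) gives 2140.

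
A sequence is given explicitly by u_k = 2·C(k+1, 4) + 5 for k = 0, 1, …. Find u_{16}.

4765

C(17, 4) = 2380, so u_{16} = 4765.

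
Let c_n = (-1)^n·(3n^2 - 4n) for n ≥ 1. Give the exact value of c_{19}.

(-1)^19 = -1; 3n^2 - 4n at n=19 is 1007; so c_{19} = -1007.

-1007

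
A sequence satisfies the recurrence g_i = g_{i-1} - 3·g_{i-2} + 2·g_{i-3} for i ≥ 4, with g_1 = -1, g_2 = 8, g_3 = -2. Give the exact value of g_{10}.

Iterate the recurrence:
g_4 = -28, g_5 = -6, g_6 = 74, g_7 = 36, g_8 = -198, g_9 = -158, g_{10} = 508.

508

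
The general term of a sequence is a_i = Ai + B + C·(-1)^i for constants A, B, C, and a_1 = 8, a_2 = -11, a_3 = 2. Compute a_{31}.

Plug in i = 1, 2, 3: A + B - C = 8; 2A + B + C = -11; 3A + B - C = 2.
Subtracting the first from the second: A + 2C = -19.
Subtracting the second from the third: A - 2C = 13.
Solving: C = -8, A = -3, then B = 3.
So a_i = -3·i + 3 + (-8)·(-1)^i; at i=31 this is -82.

-82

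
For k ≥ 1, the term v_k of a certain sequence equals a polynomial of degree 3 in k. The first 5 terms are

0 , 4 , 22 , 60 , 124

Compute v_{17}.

5104

1st diffs: 4, 18, 38, 64.
2nd diffs: 14, 20, 26.
3rd diffs: 6, 6 (constant).
Newton forward-difference form: v_k = 4·C(k-1,1) + 14·C(k-1,2) + 6·C(k-1,3).
At k = 17: k-1 = 16, so v_{17} = 64 + 1680 + 3360 = 5104.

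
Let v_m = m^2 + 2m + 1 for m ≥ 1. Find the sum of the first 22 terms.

Over m = 1..22: Σm = 253, Σm² = 3795.
Total = (1)·3795 + (2)·253 + (1)·22 = 4323.

4323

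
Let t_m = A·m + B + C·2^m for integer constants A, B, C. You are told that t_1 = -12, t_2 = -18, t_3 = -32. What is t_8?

At m = 1, 2, 3: A + B + 2C = -12; 2A + B + 4C = -18; 3A + B + 8C = -32.
Subtracting the first from the second: A + 2C = -6.
Subtracting the second from the third: A + 4C = -14.
Solving: C = -4, A = 2, then B = -6.
Hence t_8 = 2·8 + (-6) + (-4)·256 = -1014.

-1014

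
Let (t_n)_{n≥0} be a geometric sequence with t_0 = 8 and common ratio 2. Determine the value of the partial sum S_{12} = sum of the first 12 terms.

t_n = 8·2^(n-0).
S = 8·(2^12 - 1)/(2 - 1) = 8·(4096 - 1)/(1) = 32760.

32760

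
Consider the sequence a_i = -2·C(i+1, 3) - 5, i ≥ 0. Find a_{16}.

-1365

C(17, 3) = 680, so a_{16} = -1365.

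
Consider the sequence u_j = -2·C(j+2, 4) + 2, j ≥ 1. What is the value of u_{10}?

-988

C(12, 4) = 495, so u_{10} = -988.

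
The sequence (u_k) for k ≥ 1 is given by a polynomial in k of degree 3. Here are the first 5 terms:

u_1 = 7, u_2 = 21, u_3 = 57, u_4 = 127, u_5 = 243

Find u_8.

1st diffs: 14, 36, 70, 116.
2nd diffs: 22, 34, 46.
3rd diffs: 12, 12 (constant).
So u_k = 2k^3 - k^2 + 3k + 3.
Evaluating at k = 8 gives u_8 = 987.

987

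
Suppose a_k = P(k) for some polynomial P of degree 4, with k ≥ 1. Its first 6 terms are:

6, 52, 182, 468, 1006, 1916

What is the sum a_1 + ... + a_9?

20862

1st diffs: 46, 130, 286, 538, 910.
2nd diffs: 84, 156, 252, 372.
3rd diffs: 72, 96, 120.
4th diffs: 24, 24 (constant).
Newton forward-difference form: a_k = 6 + 46·C(k-1,1) + 84·C(k-1,2) + 72·C(k-1,3) + 24·C(k-1,4).
Continuing: 3342, 5452, 8438.
Summing k = 1..9 (9 terms) gives 20862.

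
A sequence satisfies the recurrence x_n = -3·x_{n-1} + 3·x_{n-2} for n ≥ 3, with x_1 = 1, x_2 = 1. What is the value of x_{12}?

Iterate the recurrence:
x_3 = 0, x_4 = 3, x_5 = -9, x_6 = 36, x_7 = -135, x_8 = 513, x_9 = -1944, x_{10} = 7371, x_{11} = -27945, x_{12} = 105948.

105948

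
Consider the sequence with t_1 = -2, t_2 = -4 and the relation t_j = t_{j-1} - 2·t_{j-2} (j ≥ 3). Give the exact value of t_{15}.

Applying the relation repeatedly:
t_3 = 0;  t_4 = 8;  t_5 = 8;  …;  t_{12} = -136;  t_{13} = -88;  t_{14} = 184;  t_{15} = 360.

360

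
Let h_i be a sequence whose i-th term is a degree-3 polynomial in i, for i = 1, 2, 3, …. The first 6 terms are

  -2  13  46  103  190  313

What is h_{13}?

1st diffs: 15, 33, 57, 87, 123.
2nd diffs: 18, 24, 30, 36.
3rd diffs: 6, 6, 6 (constant).
Newton forward-difference form: h_i = -2 + 15·C(i-1,1) + 18·C(i-1,2) + 6·C(i-1,3).
At i = 13: i-1 = 12, so h_{13} = -2 + 180 + 1188 + 1320 = 2686.

2686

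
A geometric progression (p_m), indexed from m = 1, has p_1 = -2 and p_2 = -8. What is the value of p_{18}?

-34359738368

Common ratio r = 4.
p_m = (-2)·4^(m-1).
p_{18} = (-2)·4^17 = -34359738368.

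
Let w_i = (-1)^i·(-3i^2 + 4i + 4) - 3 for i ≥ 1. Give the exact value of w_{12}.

-383

(-1)^12 = 1; -3i^2 + 4i + 4 at i=12 is -380; so w_{12} = -383.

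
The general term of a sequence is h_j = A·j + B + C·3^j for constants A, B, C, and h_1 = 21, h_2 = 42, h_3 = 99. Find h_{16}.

Plug in j = 1, 2, 3: A + B + 3C = 21; 2A + B + 9C = 42; 3A + B + 27C = 99.
Subtracting the first from the second: A + 6C = 21.
Subtracting the second from the third: A + 18C = 57.
Solving: C = 3, A = 3, then B = 9.
Hence h_{16} = 3·16 + 9 + 3·43046721 = 129140220.

129140220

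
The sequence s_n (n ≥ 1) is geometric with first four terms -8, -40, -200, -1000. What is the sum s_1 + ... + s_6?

Common ratio r = 5.
s_n = (-8)·5^(n-1).
S = (-8)·(5^6 - 1)/(5 - 1) = (-8)·(15625 - 1)/(4) = -31248.

-31248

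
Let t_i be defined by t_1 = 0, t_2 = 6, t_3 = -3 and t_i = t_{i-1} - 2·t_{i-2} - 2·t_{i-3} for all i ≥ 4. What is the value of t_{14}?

2115

Applying the relation repeatedly:
t_4 = -15;  t_5 = -21;  t_6 = 15;  …;  t_{11} = -465;  t_{12} = 699;  t_{13} = 2583;  t_{14} = 2115.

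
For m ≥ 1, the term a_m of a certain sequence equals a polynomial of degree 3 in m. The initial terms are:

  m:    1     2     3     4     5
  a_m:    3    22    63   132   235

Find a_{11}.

1st diffs: 19, 41, 69, 103.
2nd diffs: 22, 28, 34.
3rd diffs: 6, 6 (constant).
Newton forward-difference form: a_m = 3 + 19·C(m-1,1) + 22·C(m-1,2) + 6·C(m-1,3).
At m = 11: m-1 = 10, so a_{11} = 3 + 190 + 990 + 720 = 1903.

1903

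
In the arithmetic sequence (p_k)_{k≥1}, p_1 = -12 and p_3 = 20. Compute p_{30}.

452

Common difference d = (20 - (-12)) / (3 - 1) = 16.
p_k = -12 + (k - 1)·16.
p_{30} = -12 + 29·16 = 452.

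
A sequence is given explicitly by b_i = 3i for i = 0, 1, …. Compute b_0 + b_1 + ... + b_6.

63

Over i = 0..6: Σi = 21.
Total = (3)·21 = 63.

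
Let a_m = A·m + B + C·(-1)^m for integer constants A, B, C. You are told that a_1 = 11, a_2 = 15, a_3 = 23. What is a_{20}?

123

Write the equations: A + B - C = 11; 2A + B + C = 15; 3A + B - C = 23.
Subtracting the first from the second: A + 2C = 4.
Subtracting the second from the third: A - 2C = 8.
Solving: C = -1, A = 6, then B = 4.
So a_m = 6·m + 4 + (-1)·(-1)^m; at m=20 this is 123.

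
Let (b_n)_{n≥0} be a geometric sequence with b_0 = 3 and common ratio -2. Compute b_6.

192

b_n = 3·(-2)^(n-0).
b_6 = 3·(-2)^6 = 192.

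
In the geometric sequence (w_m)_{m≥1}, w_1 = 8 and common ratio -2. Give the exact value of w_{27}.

536870912

w_m = 8·(-2)^(m-1).
w_{27} = 8·(-2)^26 = 536870912.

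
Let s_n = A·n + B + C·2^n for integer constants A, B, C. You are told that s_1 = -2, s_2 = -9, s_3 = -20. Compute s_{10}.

-2073

Write the equations: A + B + 2C = -2; 2A + B + 4C = -9; 3A + B + 8C = -20.
Subtracting the first from the second: A + 2C = -7.
Subtracting the second from the third: A + 4C = -11.
Solving: C = -2, A = -3, then B = 5.
Hence s_{10} = -3·10 + 5 + (-2)·1024 = -2073.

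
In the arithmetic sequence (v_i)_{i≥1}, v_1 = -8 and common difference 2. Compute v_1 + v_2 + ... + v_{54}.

2430

v_i = -8 + (i - 1)·2.
v_{54} = 98; S = 54·(-8 + 98)/2 = 2430.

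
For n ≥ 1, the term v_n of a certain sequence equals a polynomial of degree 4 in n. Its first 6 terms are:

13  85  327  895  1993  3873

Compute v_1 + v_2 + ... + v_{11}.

105809

1st diffs: 72, 242, 568, 1098, 1880.
2nd diffs: 170, 326, 530, 782.
3rd diffs: 156, 204, 252.
4th diffs: 48, 48 (constant).
So v_n = 2n^4 + 6n^3 - n^2 + 3n + 3.
Continuing: …, 6835, 11227, 17445, 25933, …, v_{11} = 37183.
Summing n = 1..11 (11 terms) gives 105809.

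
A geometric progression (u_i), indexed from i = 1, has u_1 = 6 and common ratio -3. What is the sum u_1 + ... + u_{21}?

15690529806

u_i = 6·(-3)^(i-1).
S = 6·((-3)^21 - 1)/(-3 - 1) = 6·(-10460353203 - 1)/(-4) = 15690529806.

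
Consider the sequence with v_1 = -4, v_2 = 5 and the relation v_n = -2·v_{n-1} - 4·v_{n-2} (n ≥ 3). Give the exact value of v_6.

v_3 = 6  v_4 = -32  v_5 = 40  v_6 = 48.

48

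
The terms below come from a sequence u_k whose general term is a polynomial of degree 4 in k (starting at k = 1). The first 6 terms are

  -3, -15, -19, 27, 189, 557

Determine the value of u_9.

1st diffs: -12, -4, 46, 162, 368.
2nd diffs: 8, 50, 116, 206.
3rd diffs: 42, 66, 90.
4th diffs: 24, 24 (constant).
Newton forward-difference form: u_k = -3 + (-12)·C(k-1,1) + 8·C(k-1,2) + 42·C(k-1,3) + 24·C(k-1,4).
At k = 9: k-1 = 8, so u_9 = -3 - 96 + 224 + 2352 + 1680 = 4157.

4157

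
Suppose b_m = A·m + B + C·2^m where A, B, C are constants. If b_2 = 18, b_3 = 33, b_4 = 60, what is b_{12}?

At m = 2, 3, 4: 2A + B + 4C = 18; 3A + B + 8C = 33; 4A + B + 16C = 60.
Subtracting the first from the second: A + 4C = 15.
Subtracting the second from the third: A + 8C = 27.
Solving: C = 3, A = 3, then B = 0.
Therefore b_{12} = 36 + 0 + 3·4096 = 12324.

12324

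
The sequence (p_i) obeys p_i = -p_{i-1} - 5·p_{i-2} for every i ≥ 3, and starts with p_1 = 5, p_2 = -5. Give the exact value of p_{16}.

Compute successive terms:
p_3 = -20, p_4 = 45, p_5 = 55, …, p_{13} = -78395, p_{14} = 2795, p_{15} = 389180, p_{16} = -403155.

-403155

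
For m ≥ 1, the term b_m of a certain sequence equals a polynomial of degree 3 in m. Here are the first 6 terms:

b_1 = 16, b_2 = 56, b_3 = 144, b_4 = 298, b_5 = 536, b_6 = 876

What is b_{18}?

19464

1st diffs: 40, 88, 154, 238, 340.
2nd diffs: 48, 66, 84, 102.
3rd diffs: 18, 18, 18 (constant).
Newton forward-difference form: b_m = 16 + 40·C(m-1,1) + 48·C(m-1,2) + 18·C(m-1,3).
At m = 18: m-1 = 17, so b_{18} = 16 + 680 + 6528 + 12240 = 19464.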